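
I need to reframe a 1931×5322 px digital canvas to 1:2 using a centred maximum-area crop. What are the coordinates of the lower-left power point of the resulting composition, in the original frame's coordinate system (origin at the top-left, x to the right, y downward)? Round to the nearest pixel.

x = 644 px, y = 3305 px

1931/5322 < 1/2, so the 1:2 crop keeps the full width 1931 and trims height to 1931 × 2/1 = 3862.00 px.
Top offset = (5322 − 3862.00)/2 = 730.00 px; left offset = 0.
Lower-left is one-third across and two-thirds down within the crop:
x = 0.00 + 1 × 1931.00/3 ≈ 644; y = 730.00 + 2 × 3862.00/3 ≈ 3305.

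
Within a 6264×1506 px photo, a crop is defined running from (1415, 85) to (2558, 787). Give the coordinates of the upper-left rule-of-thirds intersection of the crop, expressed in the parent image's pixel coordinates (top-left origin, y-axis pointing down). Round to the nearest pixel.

Crop width = 2558 − 1415 = 1143 px; one third is 381.00 px.
Crop height = 787 − 85 = 702 px; one third is 234.00 px.
The upper-left point is one-third across and one-third down within the crop:
x = 1415 + 1 × 381.00 ≈ 1796; y = 85 + 1 × 234.00 ≈ 319.

x = 1796 px, y = 319 px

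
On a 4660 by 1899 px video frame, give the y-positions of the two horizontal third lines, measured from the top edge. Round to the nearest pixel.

1899 / 3 = 633, so the horizontal lines sit at one and two thirds of 1899.

y = 633 px and y = 1266 px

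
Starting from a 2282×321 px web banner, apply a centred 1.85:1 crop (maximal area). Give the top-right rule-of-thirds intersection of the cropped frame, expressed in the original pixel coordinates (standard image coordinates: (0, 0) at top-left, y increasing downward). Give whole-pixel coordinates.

2282/321 > 1.85/1, so the 1.85:1 crop keeps the full height 321 and trims width to 321 × 1.85/1 = 593.85 px.
Left offset = (2282 − 593.85)/2 = 844.08 px; top offset = 0.
Top-right is two-thirds across and one-third down within the crop:
x = 844.08 + 2 × 593.85/3 ≈ 1240; y = 0.00 + 1 × 321.00/3 ≈ 107.

x = 1240 px, y = 107 px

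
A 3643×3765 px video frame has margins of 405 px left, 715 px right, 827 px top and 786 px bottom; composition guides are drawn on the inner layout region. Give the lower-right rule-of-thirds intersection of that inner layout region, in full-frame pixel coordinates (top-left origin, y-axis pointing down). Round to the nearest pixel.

Content width = 3643 − 405 − 715 = 2523 px; content height = 3765 − 827 − 786 = 2152 px.
Lower-right is two-thirds across and two-thirds down within the inner layout region.
x = 405 + 2 × 2523/3 = 405 + 1682.00 ≈ 2087
y = 827 + 2 × 2152/3 = 827 + 1434.67 ≈ 2262

(2087, 2262)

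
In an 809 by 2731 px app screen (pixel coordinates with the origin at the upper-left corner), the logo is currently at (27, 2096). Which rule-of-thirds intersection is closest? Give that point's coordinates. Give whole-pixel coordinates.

(270, 1821)

Third lines: x ∈ {270, 539}, y ∈ {910, 1821}.
27 is closer to x = 270; 2096 is closer to y = 1821.
So the nearest intersection is the lower-left power point.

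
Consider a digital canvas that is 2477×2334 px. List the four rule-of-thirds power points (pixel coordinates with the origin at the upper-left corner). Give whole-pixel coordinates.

(826, 778), (1651, 778), (826, 1556), (1651, 1556)

One third of 2477 is 825.67; one third of 2334 is 778.
Vertical third lines at x = 826 and x = 1651; horizontal third lines at y = 778 and y = 1556.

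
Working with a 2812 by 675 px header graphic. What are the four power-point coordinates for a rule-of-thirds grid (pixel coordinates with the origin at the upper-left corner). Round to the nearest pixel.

(937, 225), (1875, 225), (937, 450), (1875, 450)

One third of 2812 is 937.33; one third of 675 is 225.
Vertical third lines at x = 937 and x = 1875; horizontal third lines at y = 225 and y = 450.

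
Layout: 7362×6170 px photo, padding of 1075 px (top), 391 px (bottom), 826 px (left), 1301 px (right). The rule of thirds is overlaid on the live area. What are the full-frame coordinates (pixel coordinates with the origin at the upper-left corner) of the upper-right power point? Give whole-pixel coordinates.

Content width = 7362 − 826 − 1301 = 5235 px; content height = 6170 − 1075 − 391 = 4704 px.
Upper-right is two-thirds across and one-third down within the live area.
x = 826 + 2 × 5235/3 = 826 + 3490.00 ≈ 4316
y = 1075 + 1 × 4704/3 = 1075 + 1568.00 ≈ 2643

x = 4316 px, y = 2643 px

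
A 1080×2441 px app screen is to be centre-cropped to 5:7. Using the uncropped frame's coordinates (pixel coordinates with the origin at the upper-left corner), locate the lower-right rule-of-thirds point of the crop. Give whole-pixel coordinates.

1080/2441 < 5/7, so the 5:7 crop keeps the full width 1080 and trims height to 1080 × 7/5 = 1512.00 px.
Top offset = (2441 − 1512.00)/2 = 464.50 px; left offset = 0.
Lower-right is two-thirds across and two-thirds down within the crop:
x = 0.00 + 2 × 1080.00/3 ≈ 720; y = 464.50 + 2 × 1512.00/3 ≈ 1473.

(720, 1473)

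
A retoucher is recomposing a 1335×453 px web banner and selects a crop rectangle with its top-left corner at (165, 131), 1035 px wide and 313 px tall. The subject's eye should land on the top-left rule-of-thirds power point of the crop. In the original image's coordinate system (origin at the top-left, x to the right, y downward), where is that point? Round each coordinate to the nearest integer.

One third of the crop width 1035 is 345.00 px.
One third of the crop height 313 is 104.33 px.
The top-left point is one-third across and one-third down within the crop:
x = 165 + 1 × 345.00 ≈ 510; y = 131 + 1 × 104.33 ≈ 235.

(510, 235)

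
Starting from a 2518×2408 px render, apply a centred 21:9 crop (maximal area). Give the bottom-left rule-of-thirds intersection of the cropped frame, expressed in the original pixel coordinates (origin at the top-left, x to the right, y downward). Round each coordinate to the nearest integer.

x = 839 px, y = 1384 px

2518/2408 < 21/9, so the 21:9 crop keeps the full width 2518 and trims height to 2518 × 9/21 = 1079.14 px.
Top offset = (2408 − 1079.14)/2 = 664.43 px; left offset = 0.
Bottom-left is one-third across and two-thirds down within the crop:
x = 0.00 + 1 × 2518.00/3 ≈ 839; y = 664.43 + 2 × 1079.14/3 ≈ 1384.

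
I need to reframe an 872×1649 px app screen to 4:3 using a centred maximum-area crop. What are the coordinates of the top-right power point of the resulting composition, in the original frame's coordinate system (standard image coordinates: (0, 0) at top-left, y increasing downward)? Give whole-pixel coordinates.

x = 581 px, y = 716 px

872/1649 < 4/3, so the 4:3 crop keeps the full width 872 and trims height to 872 × 3/4 = 654.00 px.
Top offset = (1649 − 654.00)/2 = 497.50 px; left offset = 0.
Top-right is two-thirds across and one-third down within the crop:
x = 0.00 + 2 × 872.00/3 ≈ 581; y = 497.50 + 1 × 654.00/3 ≈ 716.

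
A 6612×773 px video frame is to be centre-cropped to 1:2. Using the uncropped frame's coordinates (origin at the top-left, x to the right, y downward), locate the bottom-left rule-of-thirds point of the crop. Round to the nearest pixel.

x = 3242 px, y = 515 px

6612/773 > 1/2, so the 1:2 crop keeps the full height 773 and trims width to 773 × 1/2 = 386.50 px.
Left offset = (6612 − 386.50)/2 = 3112.75 px; top offset = 0.
Bottom-left is one-third across and two-thirds down within the crop:
x = 3112.75 + 1 × 386.50/3 ≈ 3242; y = 0.00 + 2 × 773.00/3 ≈ 515.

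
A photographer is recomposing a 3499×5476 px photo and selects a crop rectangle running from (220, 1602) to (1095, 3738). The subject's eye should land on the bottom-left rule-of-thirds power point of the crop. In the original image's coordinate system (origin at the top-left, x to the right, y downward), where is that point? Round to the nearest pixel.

Crop width = 1095 − 220 = 875 px; one third is 291.67 px.
Crop height = 3738 − 1602 = 2136 px; one third is 712.00 px.
The bottom-left point is one-third across and two-thirds down within the crop:
x = 220 + 1 × 291.67 ≈ 512; y = 1602 + 2 × 712.00 ≈ 3026.

(512, 3026)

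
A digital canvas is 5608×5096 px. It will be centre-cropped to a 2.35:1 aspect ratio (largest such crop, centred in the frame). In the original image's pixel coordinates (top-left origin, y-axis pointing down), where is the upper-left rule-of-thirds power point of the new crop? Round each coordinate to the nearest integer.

5608/5096 < 2.35/1, so the 2.35:1 crop keeps the full width 5608 and trims height to 5608 × 1/2.35 = 2386.38 px.
Top offset = (5096 − 2386.38)/2 = 1354.81 px; left offset = 0.
Upper-left is one-third across and one-third down within the crop:
x = 0.00 + 1 × 5608.00/3 ≈ 1869; y = 1354.81 + 1 × 2386.38/3 ≈ 2150.

x = 1869 px, y = 2150 px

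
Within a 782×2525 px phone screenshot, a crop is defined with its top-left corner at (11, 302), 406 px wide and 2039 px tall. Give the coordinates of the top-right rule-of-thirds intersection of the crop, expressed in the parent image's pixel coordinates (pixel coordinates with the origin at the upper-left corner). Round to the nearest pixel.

x = 282 px, y = 982 px

One third of the crop width 406 is 135.33 px.
One third of the crop height 2039 is 679.67 px.
The top-right point is two-thirds across and one-third down within the crop:
x = 11 + 2 × 135.33 ≈ 282; y = 302 + 1 × 679.67 ≈ 982.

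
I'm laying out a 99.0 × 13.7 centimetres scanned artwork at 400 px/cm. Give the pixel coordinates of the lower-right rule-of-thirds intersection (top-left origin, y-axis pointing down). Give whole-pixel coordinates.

In pixels the canvas is 99.0 × 400 = 39600 wide and 13.7 × 400 = 5480 tall.
The lower-right point is two-thirds across and two-thirds down:
x = 2 × 39600/3 ≈ 26400; y = 2 × 5480/3 ≈ 3653.

x = 26400 px, y = 3653 px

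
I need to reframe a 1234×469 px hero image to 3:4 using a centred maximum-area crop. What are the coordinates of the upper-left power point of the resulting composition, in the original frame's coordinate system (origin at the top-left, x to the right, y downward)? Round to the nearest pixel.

1234/469 > 3/4, so the 3:4 crop keeps the full height 469 and trims width to 469 × 3/4 = 351.75 px.
Left offset = (1234 − 351.75)/2 = 441.12 px; top offset = 0.
Upper-left is one-third across and one-third down within the crop:
x = 441.12 + 1 × 351.75/3 ≈ 558; y = 0.00 + 1 × 469.00/3 ≈ 156.

x = 558 px, y = 156 px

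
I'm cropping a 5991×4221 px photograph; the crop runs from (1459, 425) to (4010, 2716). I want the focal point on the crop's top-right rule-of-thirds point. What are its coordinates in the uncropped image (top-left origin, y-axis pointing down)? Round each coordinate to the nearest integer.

x = 3160 px, y = 1189 px

Crop width = 4010 − 1459 = 2551 px; one third is 850.33 px.
Crop height = 2716 − 425 = 2291 px; one third is 763.67 px.
The top-right point is two-thirds across and one-third down within the crop:
x = 1459 + 2 × 850.33 ≈ 3160; y = 425 + 1 × 763.67 ≈ 1189.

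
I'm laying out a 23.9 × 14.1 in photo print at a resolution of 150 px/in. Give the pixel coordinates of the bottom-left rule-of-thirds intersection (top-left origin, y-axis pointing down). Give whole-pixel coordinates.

In pixels the canvas is 23.9 × 150 = 3585 wide and 14.1 × 150 = 2115 tall.
The bottom-left point is one-third across and two-thirds down:
x = 1 × 3585/3 ≈ 1195; y = 2 × 2115/3 ≈ 1410.

(1195, 1410)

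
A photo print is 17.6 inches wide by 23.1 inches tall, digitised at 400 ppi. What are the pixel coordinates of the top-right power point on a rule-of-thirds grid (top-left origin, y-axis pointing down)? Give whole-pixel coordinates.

In pixels the canvas is 17.6 × 400 = 7040 wide and 23.1 × 400 = 9240 tall.
The top-right point is two-thirds across and one-third down:
x = 2 × 7040/3 ≈ 4693; y = 1 × 9240/3 ≈ 3080.

(4693, 3080)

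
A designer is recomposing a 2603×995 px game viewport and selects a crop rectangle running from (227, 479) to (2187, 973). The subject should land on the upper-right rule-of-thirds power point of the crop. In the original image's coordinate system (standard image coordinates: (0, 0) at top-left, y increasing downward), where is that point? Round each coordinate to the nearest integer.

(1534, 644)

Crop width = 2187 − 227 = 1960 px; one third is 653.33 px.
Crop height = 973 − 479 = 494 px; one third is 164.67 px.
The upper-right point is two-thirds across and one-third down within the crop:
x = 227 + 2 × 653.33 ≈ 1534; y = 479 + 1 × 164.67 ≈ 644.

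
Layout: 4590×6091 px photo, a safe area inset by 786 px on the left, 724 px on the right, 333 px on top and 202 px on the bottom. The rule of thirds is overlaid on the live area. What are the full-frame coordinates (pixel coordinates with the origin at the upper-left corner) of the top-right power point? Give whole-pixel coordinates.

Content width = 4590 − 786 − 724 = 3080 px; content height = 6091 − 333 − 202 = 5556 px.
Top-right is two-thirds across and one-third down within the live area.
x = 786 + 2 × 3080/3 = 786 + 2053.33 ≈ 2839
y = 333 + 1 × 5556/3 = 333 + 1852.00 ≈ 2185

(2839, 2185)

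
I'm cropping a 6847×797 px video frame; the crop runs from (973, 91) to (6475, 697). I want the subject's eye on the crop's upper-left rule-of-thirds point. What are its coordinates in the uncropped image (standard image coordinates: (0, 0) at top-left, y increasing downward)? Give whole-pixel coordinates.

Crop width = 6475 − 973 = 5502 px; one third is 1834.00 px.
Crop height = 697 − 91 = 606 px; one third is 202.00 px.
The upper-left point is one-third across and one-third down within the crop:
x = 973 + 1 × 1834.00 ≈ 2807; y = 91 + 1 × 202.00 ≈ 293.

x = 2807 px, y = 293 px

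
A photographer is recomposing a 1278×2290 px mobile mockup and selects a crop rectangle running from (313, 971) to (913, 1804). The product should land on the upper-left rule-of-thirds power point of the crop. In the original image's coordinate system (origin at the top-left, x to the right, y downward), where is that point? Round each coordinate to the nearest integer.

(513, 1249)

Crop width = 913 − 313 = 600 px; one third is 200.00 px.
Crop height = 1804 − 971 = 833 px; one third is 277.67 px.
The upper-left point is one-third across and one-third down within the crop:
x = 313 + 1 × 200.00 ≈ 513; y = 971 + 1 × 277.67 ≈ 1249.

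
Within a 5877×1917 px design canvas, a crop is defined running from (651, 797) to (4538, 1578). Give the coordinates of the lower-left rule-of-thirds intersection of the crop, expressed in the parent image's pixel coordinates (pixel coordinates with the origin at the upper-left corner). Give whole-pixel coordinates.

Crop width = 4538 − 651 = 3887 px; one third is 1295.67 px.
Crop height = 1578 − 797 = 781 px; one third is 260.33 px.
The lower-left point is one-third across and two-thirds down within the crop:
x = 651 + 1 × 1295.67 ≈ 1947; y = 797 + 2 × 260.33 ≈ 1318.

x = 1947 px, y = 1318 px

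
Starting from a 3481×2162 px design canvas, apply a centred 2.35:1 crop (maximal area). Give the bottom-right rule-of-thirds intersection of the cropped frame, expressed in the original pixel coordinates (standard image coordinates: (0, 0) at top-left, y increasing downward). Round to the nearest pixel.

3481/2162 < 2.35/1, so the 2.35:1 crop keeps the full width 3481 and trims height to 3481 × 1/2.35 = 1481.28 px.
Top offset = (2162 − 1481.28)/2 = 340.36 px; left offset = 0.
Bottom-right is two-thirds across and two-thirds down within the crop:
x = 0.00 + 2 × 3481.00/3 ≈ 2321; y = 340.36 + 2 × 1481.28/3 ≈ 1328.

x = 2321 px, y = 1328 px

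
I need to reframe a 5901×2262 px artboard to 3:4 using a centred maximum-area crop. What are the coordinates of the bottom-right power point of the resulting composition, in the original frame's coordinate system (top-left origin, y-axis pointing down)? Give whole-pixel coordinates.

(3233, 1508)

5901/2262 > 3/4, so the 3:4 crop keeps the full height 2262 and trims width to 2262 × 3/4 = 1696.50 px.
Left offset = (5901 − 1696.50)/2 = 2102.25 px; top offset = 0.
Bottom-right is two-thirds across and two-thirds down within the crop:
x = 2102.25 + 2 × 1696.50/3 ≈ 3233; y = 0.00 + 2 × 2262.00/3 ≈ 1508.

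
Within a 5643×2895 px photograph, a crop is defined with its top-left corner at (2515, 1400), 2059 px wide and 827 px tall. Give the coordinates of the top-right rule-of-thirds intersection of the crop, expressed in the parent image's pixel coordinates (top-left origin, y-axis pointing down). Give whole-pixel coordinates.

x = 3888 px, y = 1676 px

One third of the crop width 2059 is 686.33 px.
One third of the crop height 827 is 275.67 px.
The top-right point is two-thirds across and one-third down within the crop:
x = 2515 + 2 × 686.33 ≈ 3888; y = 1400 + 1 × 275.67 ≈ 1676.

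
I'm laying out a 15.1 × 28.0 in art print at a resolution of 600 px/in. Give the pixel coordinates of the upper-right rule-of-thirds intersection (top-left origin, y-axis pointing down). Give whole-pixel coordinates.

In pixels the canvas is 15.1 × 600 = 9060 wide and 28.0 × 600 = 16800 tall.
The upper-right point is two-thirds across and one-third down:
x = 2 × 9060/3 ≈ 6040; y = 1 × 16800/3 ≈ 5600.

x = 6040 px, y = 5600 px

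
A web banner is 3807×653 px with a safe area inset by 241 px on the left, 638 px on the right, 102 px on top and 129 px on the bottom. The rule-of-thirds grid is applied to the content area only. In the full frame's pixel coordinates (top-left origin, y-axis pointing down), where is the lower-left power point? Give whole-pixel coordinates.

Content width = 3807 − 241 − 638 = 2928 px; content height = 653 − 102 − 129 = 422 px.
Lower-left is one-third across and two-thirds down within the content area.
x = 241 + 1 × 2928/3 = 241 + 976.00 ≈ 1217
y = 102 + 2 × 422/3 = 102 + 281.33 ≈ 383

x = 1217 px, y = 383 px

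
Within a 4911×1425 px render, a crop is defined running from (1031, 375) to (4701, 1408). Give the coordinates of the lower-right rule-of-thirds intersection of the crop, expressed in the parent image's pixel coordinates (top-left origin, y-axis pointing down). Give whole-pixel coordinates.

(3478, 1064)

Crop width = 4701 − 1031 = 3670 px; one third is 1223.33 px.
Crop height = 1408 − 375 = 1033 px; one third is 344.33 px.
The lower-right point is two-thirds across and two-thirds down within the crop:
x = 1031 + 2 × 1223.33 ≈ 3478; y = 375 + 2 × 344.33 ≈ 1064.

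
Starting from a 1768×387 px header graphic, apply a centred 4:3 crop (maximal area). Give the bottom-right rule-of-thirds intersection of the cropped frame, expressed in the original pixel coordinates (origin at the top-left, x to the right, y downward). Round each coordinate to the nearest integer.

1768/387 > 4/3, so the 4:3 crop keeps the full height 387 and trims width to 387 × 4/3 = 516.00 px.
Left offset = (1768 − 516.00)/2 = 626.00 px; top offset = 0.
Bottom-right is two-thirds across and two-thirds down within the crop:
x = 626.00 + 2 × 516.00/3 ≈ 970; y = 0.00 + 2 × 387.00/3 ≈ 258.

x = 970 px, y = 258 px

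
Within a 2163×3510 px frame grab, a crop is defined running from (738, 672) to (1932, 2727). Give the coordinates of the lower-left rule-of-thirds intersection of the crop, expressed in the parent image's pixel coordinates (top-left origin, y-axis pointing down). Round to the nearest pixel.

Crop width = 1932 − 738 = 1194 px; one third is 398.00 px.
Crop height = 2727 − 672 = 2055 px; one third is 685.00 px.
The lower-left point is one-third across and two-thirds down within the crop:
x = 738 + 1 × 398.00 ≈ 1136; y = 672 + 2 × 685.00 ≈ 2042.

x = 1136 px, y = 2042 px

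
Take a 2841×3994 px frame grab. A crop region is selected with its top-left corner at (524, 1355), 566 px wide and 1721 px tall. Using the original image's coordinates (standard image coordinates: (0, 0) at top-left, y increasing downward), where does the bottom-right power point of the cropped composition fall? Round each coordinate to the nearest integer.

x = 901 px, y = 2502 px

One third of the crop width 566 is 188.67 px.
One third of the crop height 1721 is 573.67 px.
The bottom-right point is two-thirds across and two-thirds down within the crop:
x = 524 + 2 × 188.67 ≈ 901; y = 1355 + 2 × 573.67 ≈ 2502.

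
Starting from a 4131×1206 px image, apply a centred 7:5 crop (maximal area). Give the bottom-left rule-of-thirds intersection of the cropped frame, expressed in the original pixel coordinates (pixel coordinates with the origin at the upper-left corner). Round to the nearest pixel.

4131/1206 > 7/5, so the 7:5 crop keeps the full height 1206 and trims width to 1206 × 7/5 = 1688.40 px.
Left offset = (4131 − 1688.40)/2 = 1221.30 px; top offset = 0.
Bottom-left is one-third across and two-thirds down within the crop:
x = 1221.30 + 1 × 1688.40/3 ≈ 1784; y = 0.00 + 2 × 1206.00/3 ≈ 804.

(1784, 804)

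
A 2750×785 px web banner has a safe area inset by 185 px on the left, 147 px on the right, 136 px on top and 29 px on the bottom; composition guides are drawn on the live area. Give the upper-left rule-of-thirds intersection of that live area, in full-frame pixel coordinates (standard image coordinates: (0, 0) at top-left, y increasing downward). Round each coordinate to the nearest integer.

(991, 343)

Content width = 2750 − 185 − 147 = 2418 px; content height = 785 − 136 − 29 = 620 px.
Upper-left is one-third across and one-third down within the live area.
x = 185 + 1 × 2418/3 = 185 + 806.00 ≈ 991
y = 136 + 1 × 620/3 = 136 + 206.67 ≈ 343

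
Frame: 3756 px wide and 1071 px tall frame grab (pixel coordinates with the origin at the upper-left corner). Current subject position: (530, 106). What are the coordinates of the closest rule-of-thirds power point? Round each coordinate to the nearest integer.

(1252, 357)

Third lines: x ∈ {1252, 2504}, y ∈ {357, 714}.
530 is closer to x = 1252; 106 is closer to y = 357.
So the nearest intersection is the upper-left power point.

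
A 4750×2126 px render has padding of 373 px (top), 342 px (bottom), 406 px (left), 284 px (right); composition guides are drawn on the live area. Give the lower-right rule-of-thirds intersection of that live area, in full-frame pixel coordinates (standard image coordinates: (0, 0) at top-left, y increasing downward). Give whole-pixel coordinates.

(3113, 1314)

Content width = 4750 − 406 − 284 = 4060 px; content height = 2126 − 373 − 342 = 1411 px.
Lower-right is two-thirds across and two-thirds down within the live area.
x = 406 + 2 × 4060/3 = 406 + 2706.67 ≈ 3113
y = 373 + 2 × 1411/3 = 373 + 940.67 ≈ 1314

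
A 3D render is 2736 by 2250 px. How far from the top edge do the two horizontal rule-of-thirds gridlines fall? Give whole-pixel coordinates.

2250 / 3 = 750, so the horizontal lines sit at one and two thirds of 2250.

750 px and 1500 px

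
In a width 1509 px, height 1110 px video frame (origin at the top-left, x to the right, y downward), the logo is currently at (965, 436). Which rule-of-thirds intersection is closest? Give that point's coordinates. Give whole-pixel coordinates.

Third lines: x ∈ {503, 1006}, y ∈ {370, 740}.
965 is closer to x = 1006; 436 is closer to y = 370.
So the nearest intersection is the upper-right power point.

(1006, 370)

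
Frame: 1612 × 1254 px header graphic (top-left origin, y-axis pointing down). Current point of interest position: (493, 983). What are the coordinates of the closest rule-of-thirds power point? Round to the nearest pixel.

x = 537 px, y = 836 px

Third lines: x ∈ {537, 1075}, y ∈ {418, 836}.
493 is closer to x = 537; 983 is closer to y = 836.
So the nearest intersection is the lower-left power point.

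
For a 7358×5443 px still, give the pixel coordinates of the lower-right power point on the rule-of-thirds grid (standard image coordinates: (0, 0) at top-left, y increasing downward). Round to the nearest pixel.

The lower-right point sits two-thirds of the way across and two-thirds of the way down.
x = 2 × 7358/3 ≈ 4905; y = 2 × 5443/3 ≈ 3629.

(4905, 3629)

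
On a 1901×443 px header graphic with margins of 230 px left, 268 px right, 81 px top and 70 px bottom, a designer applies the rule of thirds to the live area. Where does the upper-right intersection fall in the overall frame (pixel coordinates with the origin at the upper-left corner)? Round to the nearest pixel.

(1165, 178)

Content width = 1901 − 230 − 268 = 1403 px; content height = 443 − 81 − 70 = 292 px.
Upper-right is two-thirds across and one-third down within the live area.
x = 230 + 2 × 1403/3 = 230 + 935.33 ≈ 1165
y = 81 + 1 × 292/3 = 81 + 97.33 ≈ 178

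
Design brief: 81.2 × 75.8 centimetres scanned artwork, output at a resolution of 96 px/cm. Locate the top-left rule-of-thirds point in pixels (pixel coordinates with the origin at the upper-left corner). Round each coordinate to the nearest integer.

(2598, 2426)

In pixels the canvas is 81.2 × 96 = 7795.2 wide and 75.8 × 96 = 7276.8 tall.
The top-left point is one-third across and one-third down:
x = 1 × 7795.2/3 ≈ 2598; y = 1 × 7276.8/3 ≈ 2426.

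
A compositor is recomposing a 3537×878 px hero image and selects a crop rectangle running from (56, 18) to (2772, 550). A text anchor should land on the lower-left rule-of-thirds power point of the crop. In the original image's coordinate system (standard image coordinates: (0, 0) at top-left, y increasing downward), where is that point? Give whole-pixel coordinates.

(961, 373)

Crop width = 2772 − 56 = 2716 px; one third is 905.33 px.
Crop height = 550 − 18 = 532 px; one third is 177.33 px.
The lower-left point is one-third across and two-thirds down within the crop:
x = 56 + 1 × 905.33 ≈ 961; y = 18 + 2 × 177.33 ≈ 373.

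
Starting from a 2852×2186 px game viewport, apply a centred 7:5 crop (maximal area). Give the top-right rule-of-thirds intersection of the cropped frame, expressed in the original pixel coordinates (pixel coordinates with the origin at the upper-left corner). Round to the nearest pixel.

(1901, 753)

2852/2186 < 7/5, so the 7:5 crop keeps the full width 2852 and trims height to 2852 × 5/7 = 2037.14 px.
Top offset = (2186 − 2037.14)/2 = 74.43 px; left offset = 0.
Top-right is two-thirds across and one-third down within the crop:
x = 0.00 + 2 × 2852.00/3 ≈ 1901; y = 74.43 + 1 × 2037.14/3 ≈ 753.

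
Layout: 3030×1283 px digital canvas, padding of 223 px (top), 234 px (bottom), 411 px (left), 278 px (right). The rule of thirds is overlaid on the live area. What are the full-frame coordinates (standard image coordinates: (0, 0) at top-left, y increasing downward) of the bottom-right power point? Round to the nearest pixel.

Content width = 3030 − 411 − 278 = 2341 px; content height = 1283 − 223 − 234 = 826 px.
Bottom-right is two-thirds across and two-thirds down within the live area.
x = 411 + 2 × 2341/3 = 411 + 1560.67 ≈ 1972
y = 223 + 2 × 826/3 = 223 + 550.67 ≈ 774

x = 1972 px, y = 774 px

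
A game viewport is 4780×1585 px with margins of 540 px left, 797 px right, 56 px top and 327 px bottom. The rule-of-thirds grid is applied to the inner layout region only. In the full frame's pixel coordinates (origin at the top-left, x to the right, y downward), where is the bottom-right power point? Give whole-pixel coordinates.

(2835, 857)

Content width = 4780 − 540 − 797 = 3443 px; content height = 1585 − 56 − 327 = 1202 px.
Bottom-right is two-thirds across and two-thirds down within the inner layout region.
x = 540 + 2 × 3443/3 = 540 + 2295.33 ≈ 2835
y = 56 + 2 × 1202/3 = 56 + 801.33 ≈ 857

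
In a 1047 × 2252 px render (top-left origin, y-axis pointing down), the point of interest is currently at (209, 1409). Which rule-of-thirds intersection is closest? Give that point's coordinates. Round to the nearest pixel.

Third lines: x ∈ {349, 698}, y ∈ {751, 1501}.
209 is closer to x = 349; 1409 is closer to y = 1501.
So the nearest intersection is the lower-left power point.

x = 349 px, y = 1501 px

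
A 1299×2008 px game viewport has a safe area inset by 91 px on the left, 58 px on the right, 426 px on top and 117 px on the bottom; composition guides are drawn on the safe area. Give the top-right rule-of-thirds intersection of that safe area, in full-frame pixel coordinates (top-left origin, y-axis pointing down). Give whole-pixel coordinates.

Content width = 1299 − 91 − 58 = 1150 px; content height = 2008 − 426 − 117 = 1465 px.
Top-right is two-thirds across and one-third down within the safe area.
x = 91 + 2 × 1150/3 = 91 + 766.67 ≈ 858
y = 426 + 1 × 1465/3 = 426 + 488.33 ≈ 914

(858, 914)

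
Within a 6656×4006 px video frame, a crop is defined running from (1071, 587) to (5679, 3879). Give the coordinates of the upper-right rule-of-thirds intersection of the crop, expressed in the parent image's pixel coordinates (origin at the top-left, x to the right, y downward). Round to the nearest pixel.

Crop width = 5679 − 1071 = 4608 px; one third is 1536.00 px.
Crop height = 3879 − 587 = 3292 px; one third is 1097.33 px.
The upper-right point is two-thirds across and one-third down within the crop:
x = 1071 + 2 × 1536.00 ≈ 4143; y = 587 + 1 × 1097.33 ≈ 1684.

x = 4143 px, y = 1684 px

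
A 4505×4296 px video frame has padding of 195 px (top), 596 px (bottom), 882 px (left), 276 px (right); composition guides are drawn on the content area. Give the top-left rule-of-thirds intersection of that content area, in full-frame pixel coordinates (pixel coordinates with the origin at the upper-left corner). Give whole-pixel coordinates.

Content width = 4505 − 882 − 276 = 3347 px; content height = 4296 − 195 − 596 = 3505 px.
Top-left is one-third across and one-third down within the content area.
x = 882 + 1 × 3347/3 = 882 + 1115.67 ≈ 1998
y = 195 + 1 × 3505/3 = 195 + 1168.33 ≈ 1363

x = 1998 px, y = 1363 px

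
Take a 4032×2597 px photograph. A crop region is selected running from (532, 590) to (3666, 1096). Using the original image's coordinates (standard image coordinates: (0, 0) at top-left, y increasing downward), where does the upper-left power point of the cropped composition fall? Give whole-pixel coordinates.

(1577, 759)

Crop width = 3666 − 532 = 3134 px; one third is 1044.67 px.
Crop height = 1096 − 590 = 506 px; one third is 168.67 px.
The upper-left point is one-third across and one-third down within the crop:
x = 532 + 1 × 1044.67 ≈ 1577; y = 590 + 1 × 168.67 ≈ 759.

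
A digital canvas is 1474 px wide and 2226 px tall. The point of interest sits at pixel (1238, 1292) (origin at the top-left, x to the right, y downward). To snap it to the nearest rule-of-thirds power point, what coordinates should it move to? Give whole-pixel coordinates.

Third lines: x ∈ {491, 983}, y ∈ {742, 1484}.
1238 is closer to x = 983; 1292 is closer to y = 1484.
So the nearest intersection is the lower-right power point.

(983, 1484)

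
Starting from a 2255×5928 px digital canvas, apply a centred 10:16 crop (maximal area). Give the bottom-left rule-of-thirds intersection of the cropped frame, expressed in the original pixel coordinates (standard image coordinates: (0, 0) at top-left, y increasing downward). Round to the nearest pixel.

(752, 3565)

2255/5928 < 10/16, so the 10:16 crop keeps the full width 2255 and trims height to 2255 × 16/10 = 3608.00 px.
Top offset = (5928 − 3608.00)/2 = 1160.00 px; left offset = 0.
Bottom-left is one-third across and two-thirds down within the crop:
x = 0.00 + 1 × 2255.00/3 ≈ 752; y = 1160.00 + 2 × 3608.00/3 ≈ 3565.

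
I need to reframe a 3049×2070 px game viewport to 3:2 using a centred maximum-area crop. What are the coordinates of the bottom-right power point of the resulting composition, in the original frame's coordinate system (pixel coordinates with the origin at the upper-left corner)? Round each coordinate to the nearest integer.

(2033, 1374)

3049/2070 < 3/2, so the 3:2 crop keeps the full width 3049 and trims height to 3049 × 2/3 = 2032.67 px.
Top offset = (2070 − 2032.67)/2 = 18.67 px; left offset = 0.
Bottom-right is two-thirds across and two-thirds down within the crop:
x = 0.00 + 2 × 3049.00/3 ≈ 2033; y = 18.67 + 2 × 2032.67/3 ≈ 1374.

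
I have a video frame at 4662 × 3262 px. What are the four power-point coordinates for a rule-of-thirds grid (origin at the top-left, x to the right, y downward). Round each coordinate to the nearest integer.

One third of 4662 is 1554; one third of 3262 is 1087.33.
Vertical third lines at x = 1554 and x = 3108; horizontal third lines at y = 1087 and y = 2175.

(1554, 1087), (3108, 1087), (1554, 2175), (3108, 2175)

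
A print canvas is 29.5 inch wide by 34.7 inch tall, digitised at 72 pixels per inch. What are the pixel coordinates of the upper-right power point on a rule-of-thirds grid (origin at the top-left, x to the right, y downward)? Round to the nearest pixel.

In pixels the canvas is 29.5 × 72 = 2124 wide and 34.7 × 72 = 2498.4 tall.
The upper-right point is two-thirds across and one-third down:
x = 2 × 2124/3 ≈ 1416; y = 1 × 2498.4/3 ≈ 833.

x = 1416 px, y = 833 px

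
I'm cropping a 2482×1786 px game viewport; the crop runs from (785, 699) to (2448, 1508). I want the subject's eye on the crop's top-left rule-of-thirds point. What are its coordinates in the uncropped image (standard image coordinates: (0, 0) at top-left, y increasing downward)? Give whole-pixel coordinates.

x = 1339 px, y = 969 px

Crop width = 2448 − 785 = 1663 px; one third is 554.33 px.
Crop height = 1508 − 699 = 809 px; one third is 269.67 px.
The top-left point is one-third across and one-third down within the crop:
x = 785 + 1 × 554.33 ≈ 1339; y = 699 + 1 × 269.67 ≈ 969.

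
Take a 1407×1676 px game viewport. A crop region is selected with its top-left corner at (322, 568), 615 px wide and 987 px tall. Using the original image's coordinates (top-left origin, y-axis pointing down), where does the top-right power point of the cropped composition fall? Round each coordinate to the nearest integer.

One third of the crop width 615 is 205.00 px.
One third of the crop height 987 is 329.00 px.
The top-right point is two-thirds across and one-third down within the crop:
x = 322 + 2 × 205.00 ≈ 732; y = 568 + 1 × 329.00 ≈ 897.

x = 732 px, y = 897 px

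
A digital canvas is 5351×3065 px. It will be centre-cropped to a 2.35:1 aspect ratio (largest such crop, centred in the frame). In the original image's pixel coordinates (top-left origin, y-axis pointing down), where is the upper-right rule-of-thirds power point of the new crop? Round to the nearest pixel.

(3567, 1153)

5351/3065 < 2.35/1, so the 2.35:1 crop keeps the full width 5351 and trims height to 5351 × 1/2.35 = 2277.02 px.
Top offset = (3065 − 2277.02)/2 = 393.99 px; left offset = 0.
Upper-right is two-thirds across and one-third down within the crop:
x = 0.00 + 2 × 5351.00/3 ≈ 3567; y = 393.99 + 1 × 2277.02/3 ≈ 1153.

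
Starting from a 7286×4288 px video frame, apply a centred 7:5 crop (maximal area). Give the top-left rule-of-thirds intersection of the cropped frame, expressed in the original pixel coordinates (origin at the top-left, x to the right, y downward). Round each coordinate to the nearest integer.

x = 2642 px, y = 1429 px

7286/4288 > 7/5, so the 7:5 crop keeps the full height 4288 and trims width to 4288 × 7/5 = 6003.20 px.
Left offset = (7286 − 6003.20)/2 = 641.40 px; top offset = 0.
Top-left is one-third across and one-third down within the crop:
x = 641.40 + 1 × 6003.20/3 ≈ 2642; y = 0.00 + 1 × 4288.00/3 ≈ 1429.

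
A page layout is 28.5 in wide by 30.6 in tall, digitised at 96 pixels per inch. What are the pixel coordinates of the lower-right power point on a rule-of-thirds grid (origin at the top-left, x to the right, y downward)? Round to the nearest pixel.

x = 1824 px, y = 1958 px

In pixels the canvas is 28.5 × 96 = 2736 wide and 30.6 × 96 = 2937.6 tall.
The lower-right point is two-thirds across and two-thirds down:
x = 2 × 2736/3 ≈ 1824; y = 2 × 2937.6/3 ≈ 1958.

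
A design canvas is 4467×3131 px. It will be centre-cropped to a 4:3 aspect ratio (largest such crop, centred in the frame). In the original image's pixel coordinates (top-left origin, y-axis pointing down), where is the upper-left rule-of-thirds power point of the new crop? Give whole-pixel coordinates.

(1538, 1044)

4467/3131 > 4/3, so the 4:3 crop keeps the full height 3131 and trims width to 3131 × 4/3 = 4174.67 px.
Left offset = (4467 − 4174.67)/2 = 146.17 px; top offset = 0.
Upper-left is one-third across and one-third down within the crop:
x = 146.17 + 1 × 4174.67/3 ≈ 1538; y = 0.00 + 1 × 3131.00/3 ≈ 1044.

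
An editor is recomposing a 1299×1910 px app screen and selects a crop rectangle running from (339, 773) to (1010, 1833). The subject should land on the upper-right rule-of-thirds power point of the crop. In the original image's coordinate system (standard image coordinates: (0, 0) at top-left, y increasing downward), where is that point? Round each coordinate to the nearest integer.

(786, 1126)

Crop width = 1010 − 339 = 671 px; one third is 223.67 px.
Crop height = 1833 − 773 = 1060 px; one third is 353.33 px.
The upper-right point is two-thirds across and one-third down within the crop:
x = 339 + 2 × 223.67 ≈ 786; y = 773 + 1 × 353.33 ≈ 1126.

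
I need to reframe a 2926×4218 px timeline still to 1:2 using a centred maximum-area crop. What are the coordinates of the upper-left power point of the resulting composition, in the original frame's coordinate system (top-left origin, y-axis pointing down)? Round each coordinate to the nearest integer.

x = 1112 px, y = 1406 px

2926/4218 > 1/2, so the 1:2 crop keeps the full height 4218 and trims width to 4218 × 1/2 = 2109.00 px.
Left offset = (2926 − 2109.00)/2 = 408.50 px; top offset = 0.
Upper-left is one-third across and one-third down within the crop:
x = 408.50 + 1 × 2109.00/3 ≈ 1112; y = 0.00 + 1 × 4218.00/3 ≈ 1406.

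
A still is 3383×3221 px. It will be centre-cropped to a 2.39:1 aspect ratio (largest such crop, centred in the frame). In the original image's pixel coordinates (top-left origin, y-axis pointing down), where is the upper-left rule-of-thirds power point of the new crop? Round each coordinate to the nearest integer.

3383/3221 < 2.39/1, so the 2.39:1 crop keeps the full width 3383 and trims height to 3383 × 1/2.39 = 1415.48 px.
Top offset = (3221 − 1415.48)/2 = 902.76 px; left offset = 0.
Upper-left is one-third across and one-third down within the crop:
x = 0.00 + 1 × 3383.00/3 ≈ 1128; y = 902.76 + 1 × 1415.48/3 ≈ 1375.

(1128, 1375)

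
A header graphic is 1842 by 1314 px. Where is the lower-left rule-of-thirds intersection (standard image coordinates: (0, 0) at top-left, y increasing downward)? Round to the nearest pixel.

The lower-left point sits one-third of the way across and two-thirds of the way down.
x = 1 × 1842/3 ≈ 614; y = 2 × 1314/3 ≈ 876.

x = 614 px, y = 876 px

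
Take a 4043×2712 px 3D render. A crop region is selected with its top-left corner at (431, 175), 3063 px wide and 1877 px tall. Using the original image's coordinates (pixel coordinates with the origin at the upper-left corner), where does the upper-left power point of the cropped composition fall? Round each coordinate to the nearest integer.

x = 1452 px, y = 801 px

One third of the crop width 3063 is 1021.00 px.
One third of the crop height 1877 is 625.67 px.
The upper-left point is one-third across and one-third down within the crop:
x = 431 + 1 × 1021.00 ≈ 1452; y = 175 + 1 × 625.67 ≈ 801.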